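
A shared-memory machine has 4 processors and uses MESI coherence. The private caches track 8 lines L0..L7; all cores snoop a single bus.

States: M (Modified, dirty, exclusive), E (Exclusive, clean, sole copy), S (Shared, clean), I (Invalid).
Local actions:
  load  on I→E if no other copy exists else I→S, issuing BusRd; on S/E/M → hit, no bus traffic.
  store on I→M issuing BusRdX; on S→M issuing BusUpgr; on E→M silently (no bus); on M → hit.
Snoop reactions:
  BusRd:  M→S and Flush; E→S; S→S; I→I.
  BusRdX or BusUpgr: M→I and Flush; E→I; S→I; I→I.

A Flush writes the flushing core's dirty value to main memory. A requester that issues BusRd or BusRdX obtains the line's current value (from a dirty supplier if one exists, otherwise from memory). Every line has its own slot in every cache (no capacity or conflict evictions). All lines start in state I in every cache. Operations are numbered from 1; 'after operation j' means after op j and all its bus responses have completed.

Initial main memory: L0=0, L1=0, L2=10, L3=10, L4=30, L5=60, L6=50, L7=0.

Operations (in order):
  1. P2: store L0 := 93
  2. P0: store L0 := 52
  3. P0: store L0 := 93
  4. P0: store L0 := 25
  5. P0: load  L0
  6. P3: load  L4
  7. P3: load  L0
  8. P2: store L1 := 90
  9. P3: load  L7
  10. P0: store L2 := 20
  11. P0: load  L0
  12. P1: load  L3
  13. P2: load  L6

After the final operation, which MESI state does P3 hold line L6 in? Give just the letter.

[1] P2: store L0 := 93 | P0:I, P1:I, P2:M(93), P3:I | bus: BusRdX
[2] P0: store L0 := 52 | P0:M(52), P1:I, P2:I, P3:I | bus: BusRdX,Flush
[3] P0: store L0 := 93 | P0:M(93), P1:I, P2:I, P3:I | bus: none
[4] P0: store L0 := 25 | P0:M(25), P1:I, P2:I, P3:I | bus: none
[5] P0: load  L0 | P0:M(25), P1:I, P2:I, P3:I | bus: none
[6] P3: load  L4 | P0:I, P1:I, P2:I, P3:E(30) | bus: BusRd
[7] P3: load  L0 | P0:S(25), P1:I, P2:I, P3:S(25) | bus: BusRd,Flush
[8] P2: store L1 := 90 | P0:I, P1:I, P2:M(90), P3:I | bus: BusRdX
[9] P3: load  L7 | P0:I, P1:I, P2:I, P3:E(0) | bus: BusRd
[10] P0: store L2 := 20 | P0:M(20), P1:I, P2:I, P3:I | bus: BusRdX
[11] P0: load  L0 | P0:S(25), P1:I, P2:I, P3:S(25) | bus: none
[12] P1: load  L3 | P0:I, P1:E(10), P2:I, P3:I | bus: BusRd
[13] P2: load  L6 | P0:I, P1:I, P2:E(50), P3:I | bus: BusRd

state = I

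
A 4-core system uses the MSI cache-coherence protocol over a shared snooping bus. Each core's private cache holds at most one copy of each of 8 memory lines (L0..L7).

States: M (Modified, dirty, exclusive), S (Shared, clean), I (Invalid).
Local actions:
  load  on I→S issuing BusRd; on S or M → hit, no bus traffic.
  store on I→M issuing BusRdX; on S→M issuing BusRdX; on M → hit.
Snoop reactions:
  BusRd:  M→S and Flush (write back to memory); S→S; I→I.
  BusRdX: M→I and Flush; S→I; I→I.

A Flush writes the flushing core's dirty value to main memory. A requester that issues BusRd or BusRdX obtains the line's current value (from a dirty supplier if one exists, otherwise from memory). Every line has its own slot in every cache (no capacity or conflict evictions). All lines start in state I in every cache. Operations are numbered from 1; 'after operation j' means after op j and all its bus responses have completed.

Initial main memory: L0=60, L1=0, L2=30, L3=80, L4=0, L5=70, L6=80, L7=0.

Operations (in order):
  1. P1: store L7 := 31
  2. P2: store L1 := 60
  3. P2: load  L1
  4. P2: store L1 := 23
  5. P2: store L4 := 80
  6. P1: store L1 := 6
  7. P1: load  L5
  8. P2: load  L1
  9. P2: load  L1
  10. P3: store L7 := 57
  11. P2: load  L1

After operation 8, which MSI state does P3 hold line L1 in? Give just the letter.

[1] P1: store L7 := 31 | P0:I, P1:M(31), P2:I, P3:I | bus: BusRdX
[2] P2: store L1 := 60 | P0:I, P1:I, P2:M(60), P3:I | bus: BusRdX
[3] P2: load  L1 | P0:I, P1:I, P2:M(60), P3:I | bus: none
[4] P2: store L1 := 23 | P0:I, P1:I, P2:M(23), P3:I | bus: none
[5] P2: store L4 := 80 | P0:I, P1:I, P2:M(80), P3:I | bus: BusRdX
[6] P1: store L1 := 6 | P0:I, P1:M(6), P2:I, P3:I | bus: BusRdX,Flush
[7] P1: load  L5 | P0:I, P1:S(70), P2:I, P3:I | bus: BusRd
[8] P2: load  L1 | P0:I, P1:S(6), P2:S(6), P3:I | bus: BusRd,Flush
[9] P2: load  L1 | P0:I, P1:S(6), P2:S(6), P3:I | bus: none
[10] P3: store L7 := 57 | P0:I, P1:I, P2:I, P3:M(57) | bus: BusRdX,Flush
[11] P2: load  L1 | P0:I, P1:S(6), P2:S(6), P3:I | bus: none

state = I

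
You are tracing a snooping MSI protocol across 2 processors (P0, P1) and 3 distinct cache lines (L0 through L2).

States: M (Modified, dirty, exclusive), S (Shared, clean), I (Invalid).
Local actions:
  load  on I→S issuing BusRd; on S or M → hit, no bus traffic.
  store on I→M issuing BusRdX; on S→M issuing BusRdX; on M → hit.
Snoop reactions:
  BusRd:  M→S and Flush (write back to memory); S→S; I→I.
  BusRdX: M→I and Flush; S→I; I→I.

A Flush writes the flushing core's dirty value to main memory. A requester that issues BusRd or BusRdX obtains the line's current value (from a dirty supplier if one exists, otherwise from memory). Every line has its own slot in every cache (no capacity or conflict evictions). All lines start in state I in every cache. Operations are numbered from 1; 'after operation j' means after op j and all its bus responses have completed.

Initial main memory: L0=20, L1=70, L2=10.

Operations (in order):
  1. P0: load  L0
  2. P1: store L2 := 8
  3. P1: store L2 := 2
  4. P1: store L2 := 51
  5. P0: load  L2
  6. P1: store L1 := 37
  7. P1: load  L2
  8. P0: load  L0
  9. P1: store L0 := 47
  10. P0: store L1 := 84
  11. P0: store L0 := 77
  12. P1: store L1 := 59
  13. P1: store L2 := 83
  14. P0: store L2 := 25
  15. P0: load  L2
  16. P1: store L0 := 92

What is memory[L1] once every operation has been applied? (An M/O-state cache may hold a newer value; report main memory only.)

[1] P0: load  L0 | P0:S(20), P1:I | bus: BusRd
[2] P1: store L2 := 8 | P0:I, P1:M(8) | bus: BusRdX
[3] P1: store L2 := 2 | P0:I, P1:M(2) | bus: none
[4] P1: store L2 := 51 | P0:I, P1:M(51) | bus: none
[5] P0: load  L2 | P0:S(51), P1:S(51) | bus: BusRd,Flush
[6] P1: store L1 := 37 | P0:I, P1:M(37) | bus: BusRdX
[7] P1: load  L2 | P0:S(51), P1:S(51) | bus: none
[8] P0: load  L0 | P0:S(20), P1:I | bus: none
[9] P1: store L0 := 47 | P0:I, P1:M(47) | bus: BusRdX
[10] P0: store L1 := 84 | P0:M(84), P1:I | bus: BusRdX,Flush
[11] P0: store L0 := 77 | P0:M(77), P1:I | bus: BusRdX,Flush
[12] P1: store L1 := 59 | P0:I, P1:M(59) | bus: BusRdX,Flush
[13] P1: store L2 := 83 | P0:I, P1:M(83) | bus: BusRdX
[14] P0: store L2 := 25 | P0:M(25), P1:I | bus: BusRdX,Flush
[15] P0: load  L2 | P0:M(25), P1:I | bus: none
[16] P1: store L0 := 92 | P0:I, P1:M(92) | bus: BusRdX,Flush

memory[L1] = 84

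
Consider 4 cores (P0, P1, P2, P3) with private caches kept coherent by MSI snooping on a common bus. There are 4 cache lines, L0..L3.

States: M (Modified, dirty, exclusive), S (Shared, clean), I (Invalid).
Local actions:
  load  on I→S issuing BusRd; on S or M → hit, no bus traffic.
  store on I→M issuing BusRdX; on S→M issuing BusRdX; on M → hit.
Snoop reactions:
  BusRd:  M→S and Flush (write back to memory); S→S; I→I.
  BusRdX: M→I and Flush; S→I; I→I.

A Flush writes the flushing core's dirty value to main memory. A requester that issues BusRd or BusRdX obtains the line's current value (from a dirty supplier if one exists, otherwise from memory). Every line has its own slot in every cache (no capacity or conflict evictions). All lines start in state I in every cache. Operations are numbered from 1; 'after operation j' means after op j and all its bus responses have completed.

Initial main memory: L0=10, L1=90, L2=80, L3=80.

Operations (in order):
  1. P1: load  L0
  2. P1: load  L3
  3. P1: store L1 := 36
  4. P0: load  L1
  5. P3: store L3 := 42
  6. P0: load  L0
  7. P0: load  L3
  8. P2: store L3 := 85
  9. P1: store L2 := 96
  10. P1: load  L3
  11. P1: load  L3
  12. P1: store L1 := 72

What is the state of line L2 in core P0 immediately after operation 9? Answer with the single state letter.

step 1: P1: load  L0  ⟶  ISII  (L0)  txn=BusRd  M[L0]=10
step 2: P1: load  L3  ⟶  ISII  (L3)  txn=BusRd  M[L3]=80
step 3: P1: store L1 := 36  ⟶  IMII  (L1)  txn=BusRdX  M[L1]=90
step 4: P0: load  L1  ⟶  SSII  (L1)  txn=BusRd+Flush  M[L1]=36
step 5: P3: store L3 := 42  ⟶  IIIM  (L3)  txn=BusRdX  M[L3]=80
step 6: P0: load  L0  ⟶  SSII  (L0)  txn=BusRd  M[L0]=10
step 7: P0: load  L3  ⟶  SIIS  (L3)  txn=BusRd+Flush  M[L3]=42
step 8: P2: store L3 := 85  ⟶  IIMI  (L3)  txn=BusRdX  M[L3]=42
step 9: P1: store L2 := 96  ⟶  IMII  (L2)  txn=BusRdX  M[L2]=80
step 10: P1: load  L3  ⟶  ISSI  (L3)  txn=BusRd+Flush  M[L3]=85
step 11: P1: load  L3  ⟶  ISSI  (L3)  txn=∅  M[L3]=85
step 12: P1: store L1 := 72  ⟶  IMII  (L1)  txn=BusRdX  M[L1]=36

state = I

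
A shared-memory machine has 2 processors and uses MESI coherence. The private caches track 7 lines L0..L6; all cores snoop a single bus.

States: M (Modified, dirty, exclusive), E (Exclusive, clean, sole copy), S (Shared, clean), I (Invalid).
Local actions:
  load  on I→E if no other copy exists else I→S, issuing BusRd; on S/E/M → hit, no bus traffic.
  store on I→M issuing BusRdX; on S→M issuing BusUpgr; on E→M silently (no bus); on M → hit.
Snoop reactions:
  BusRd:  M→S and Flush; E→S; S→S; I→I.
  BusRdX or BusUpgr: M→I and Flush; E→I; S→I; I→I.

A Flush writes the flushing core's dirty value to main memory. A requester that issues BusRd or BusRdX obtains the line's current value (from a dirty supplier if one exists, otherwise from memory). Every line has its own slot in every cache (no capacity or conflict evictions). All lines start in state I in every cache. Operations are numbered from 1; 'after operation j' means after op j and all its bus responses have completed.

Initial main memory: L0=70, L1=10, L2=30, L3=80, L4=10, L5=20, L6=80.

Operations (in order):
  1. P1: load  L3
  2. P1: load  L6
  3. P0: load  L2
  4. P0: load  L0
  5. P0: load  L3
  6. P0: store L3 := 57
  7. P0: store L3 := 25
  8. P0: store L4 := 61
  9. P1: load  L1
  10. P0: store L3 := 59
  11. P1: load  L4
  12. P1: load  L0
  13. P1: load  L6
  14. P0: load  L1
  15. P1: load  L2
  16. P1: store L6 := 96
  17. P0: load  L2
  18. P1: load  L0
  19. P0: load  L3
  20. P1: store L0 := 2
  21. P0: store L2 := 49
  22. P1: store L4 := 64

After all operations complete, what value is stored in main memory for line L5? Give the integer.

  op1 P1: load  L3 → I/E on L3; bus BusRd; mem=80
  op2 P1: load  L6 → I/E on L6; bus BusRd; mem=80
  op3 P0: load  L2 → E/I on L2; bus BusRd; mem=30
  op4 P0: load  L0 → E/I on L0; bus BusRd; mem=70
  op5 P0: load  L3 → S/S on L3; bus BusRd; mem=80
  op6 P0: store L3 := 57 → M/I on L3; bus BusUpgr; mem=80
  op7 P0: store L3 := 25 → M/I on L3; bus (none); mem=80
  op8 P0: store L4 := 61 → M/I on L4; bus BusRdX; mem=10
  op9 P1: load  L1 → I/E on L1; bus BusRd; mem=10
  op10 P0: store L3 := 59 → M/I on L3; bus (none); mem=80
  op11 P1: load  L4 → S/S on L4; bus BusRd Flush; mem=61
  op12 P1: load  L0 → S/S on L0; bus BusRd; mem=70
  op13 P1: load  L6 → I/E on L6; bus (none); mem=80
  op14 P0: load  L1 → S/S on L1; bus BusRd; mem=10
  op15 P1: load  L2 → S/S on L2; bus BusRd; mem=30
  op16 P1: store L6 := 96 → I/M on L6; bus (none); mem=80
  op17 P0: load  L2 → S/S on L2; bus (none); mem=30
  op18 P1: load  L0 → S/S on L0; bus (none); mem=70
  op19 P0: load  L3 → M/I on L3; bus (none); mem=80
  op20 P1: store L0 := 2 → I/M on L0; bus BusUpgr; mem=70
  op21 P0: store L2 := 49 → M/I on L2; bus BusUpgr; mem=30
  op22 P1: store L4 := 64 → I/M on L4; bus BusUpgr; mem=61

memory[L5] = 20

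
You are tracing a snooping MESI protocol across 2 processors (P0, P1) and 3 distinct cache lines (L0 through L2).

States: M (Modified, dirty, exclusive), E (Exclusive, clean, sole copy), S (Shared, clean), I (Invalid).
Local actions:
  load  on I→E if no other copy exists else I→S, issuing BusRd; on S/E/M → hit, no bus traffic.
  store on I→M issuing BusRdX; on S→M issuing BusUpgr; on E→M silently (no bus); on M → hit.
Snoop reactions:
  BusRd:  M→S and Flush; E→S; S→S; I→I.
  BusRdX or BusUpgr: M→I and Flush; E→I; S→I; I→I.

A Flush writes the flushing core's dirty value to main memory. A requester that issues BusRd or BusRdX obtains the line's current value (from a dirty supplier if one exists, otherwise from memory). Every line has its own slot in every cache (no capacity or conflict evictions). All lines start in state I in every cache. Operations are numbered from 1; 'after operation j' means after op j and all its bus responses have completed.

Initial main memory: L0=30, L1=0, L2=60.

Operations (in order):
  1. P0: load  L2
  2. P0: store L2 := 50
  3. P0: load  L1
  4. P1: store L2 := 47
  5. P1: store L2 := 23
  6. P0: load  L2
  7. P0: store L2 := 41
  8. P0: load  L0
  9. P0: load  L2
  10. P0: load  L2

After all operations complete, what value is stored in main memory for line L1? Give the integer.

  op1 P0: load  L2 → E/I on L2; bus BusRd; mem=60
  op2 P0: store L2 := 50 → M/I on L2; bus (none); mem=60
  op3 P0: load  L1 → E/I on L1; bus BusRd; mem=0
  op4 P1: store L2 := 47 → I/M on L2; bus BusRdX Flush; mem=50
  op5 P1: store L2 := 23 → I/M on L2; bus (none); mem=50
  op6 P0: load  L2 → S/S on L2; bus BusRd Flush; mem=23
  op7 P0: store L2 := 41 → M/I on L2; bus BusUpgr; mem=23
  op8 P0: load  L0 → E/I on L0; bus BusRd; mem=30
  op9 P0: load  L2 → M/I on L2; bus (none); mem=23
  op10 P0: load  L2 → M/I on L2; bus (none); mem=23

memory[L1] = 0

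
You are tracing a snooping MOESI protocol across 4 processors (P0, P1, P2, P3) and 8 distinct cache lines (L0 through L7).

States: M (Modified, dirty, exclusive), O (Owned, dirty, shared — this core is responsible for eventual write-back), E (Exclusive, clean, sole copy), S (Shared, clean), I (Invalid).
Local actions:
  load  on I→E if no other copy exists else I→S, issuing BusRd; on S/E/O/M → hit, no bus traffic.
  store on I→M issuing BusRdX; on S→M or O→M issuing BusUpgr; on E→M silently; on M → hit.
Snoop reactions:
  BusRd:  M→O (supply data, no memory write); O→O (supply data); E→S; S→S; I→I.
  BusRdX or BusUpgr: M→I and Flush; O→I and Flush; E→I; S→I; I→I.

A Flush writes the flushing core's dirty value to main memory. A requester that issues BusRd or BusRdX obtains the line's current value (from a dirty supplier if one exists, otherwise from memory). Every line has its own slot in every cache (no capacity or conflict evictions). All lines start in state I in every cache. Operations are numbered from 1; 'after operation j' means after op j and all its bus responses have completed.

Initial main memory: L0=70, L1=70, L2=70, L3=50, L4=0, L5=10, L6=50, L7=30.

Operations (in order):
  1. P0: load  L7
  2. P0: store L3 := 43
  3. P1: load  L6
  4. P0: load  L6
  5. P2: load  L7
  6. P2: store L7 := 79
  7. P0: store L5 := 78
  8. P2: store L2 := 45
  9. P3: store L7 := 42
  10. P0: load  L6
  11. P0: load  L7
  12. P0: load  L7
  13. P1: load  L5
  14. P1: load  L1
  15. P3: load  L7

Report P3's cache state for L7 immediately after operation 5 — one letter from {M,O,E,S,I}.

  op1 P0: load  L7 → E/I/I/I on L7; bus BusRd; mem=30
  op2 P0: store L3 := 43 → M/I/I/I on L3; bus BusRdX; mem=50
  op3 P1: load  L6 → I/E/I/I on L6; bus BusRd; mem=50
  op4 P0: load  L6 → S/S/I/I on L6; bus BusRd; mem=50
  op5 P2: load  L7 → S/I/S/I on L7; bus BusRd; mem=30
  op6 P2: store L7 := 79 → I/I/M/I on L7; bus BusUpgr; mem=30
  op7 P0: store L5 := 78 → M/I/I/I on L5; bus BusRdX; mem=10
  op8 P2: store L2 := 45 → I/I/M/I on L2; bus BusRdX; mem=70
  op9 P3: store L7 := 42 → I/I/I/M on L7; bus BusRdX Flush; mem=79
  op10 P0: load  L6 → S/S/I/I on L6; bus (none); mem=50
  op11 P0: load  L7 → S/I/I/O on L7; bus BusRd; mem=79
  op12 P0: load  L7 → S/I/I/O on L7; bus (none); mem=79
  op13 P1: load  L5 → O/S/I/I on L5; bus BusRd; mem=10
  op14 P1: load  L1 → I/E/I/I on L1; bus BusRd; mem=70
  op15 P3: load  L7 → S/I/I/O on L7; bus (none); mem=79

state = I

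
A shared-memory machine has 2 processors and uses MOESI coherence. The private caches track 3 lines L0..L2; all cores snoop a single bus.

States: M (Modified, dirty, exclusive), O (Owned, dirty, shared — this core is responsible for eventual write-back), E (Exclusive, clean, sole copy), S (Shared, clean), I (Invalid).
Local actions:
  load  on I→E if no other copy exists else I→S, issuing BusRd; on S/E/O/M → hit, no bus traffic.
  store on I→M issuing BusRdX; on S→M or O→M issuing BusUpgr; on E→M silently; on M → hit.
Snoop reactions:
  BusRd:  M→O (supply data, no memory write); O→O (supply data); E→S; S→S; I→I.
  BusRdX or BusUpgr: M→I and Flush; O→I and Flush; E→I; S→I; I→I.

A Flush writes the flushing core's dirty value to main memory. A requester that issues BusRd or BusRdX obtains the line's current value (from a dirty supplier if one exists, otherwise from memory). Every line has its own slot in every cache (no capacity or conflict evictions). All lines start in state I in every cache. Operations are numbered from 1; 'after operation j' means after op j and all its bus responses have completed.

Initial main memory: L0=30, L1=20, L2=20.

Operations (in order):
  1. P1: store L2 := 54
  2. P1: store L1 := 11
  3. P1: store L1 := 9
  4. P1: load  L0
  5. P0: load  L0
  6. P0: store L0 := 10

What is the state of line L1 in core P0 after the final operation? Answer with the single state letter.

state = I

1. P1: store L2 := 54  bus=[BusRdX]  L2: P0=I P1=M  mem[L2]=20
2. P1: store L1 := 11  bus=[BusRdX]  L1: P0=I P1=M  mem[L1]=20
3. P1: store L1 := 9  bus=[-]  L1: P0=I P1=M  mem[L1]=20
4. P1: load  L0  bus=[BusRd]  L0: P0=I P1=E  mem[L0]=30
5. P0: load  L0  bus=[BusRd]  L0: P0=S P1=S  mem[L0]=30
6. P0: store L0 := 10  bus=[BusUpgr]  L0: P0=M P1=I  mem[L0]=30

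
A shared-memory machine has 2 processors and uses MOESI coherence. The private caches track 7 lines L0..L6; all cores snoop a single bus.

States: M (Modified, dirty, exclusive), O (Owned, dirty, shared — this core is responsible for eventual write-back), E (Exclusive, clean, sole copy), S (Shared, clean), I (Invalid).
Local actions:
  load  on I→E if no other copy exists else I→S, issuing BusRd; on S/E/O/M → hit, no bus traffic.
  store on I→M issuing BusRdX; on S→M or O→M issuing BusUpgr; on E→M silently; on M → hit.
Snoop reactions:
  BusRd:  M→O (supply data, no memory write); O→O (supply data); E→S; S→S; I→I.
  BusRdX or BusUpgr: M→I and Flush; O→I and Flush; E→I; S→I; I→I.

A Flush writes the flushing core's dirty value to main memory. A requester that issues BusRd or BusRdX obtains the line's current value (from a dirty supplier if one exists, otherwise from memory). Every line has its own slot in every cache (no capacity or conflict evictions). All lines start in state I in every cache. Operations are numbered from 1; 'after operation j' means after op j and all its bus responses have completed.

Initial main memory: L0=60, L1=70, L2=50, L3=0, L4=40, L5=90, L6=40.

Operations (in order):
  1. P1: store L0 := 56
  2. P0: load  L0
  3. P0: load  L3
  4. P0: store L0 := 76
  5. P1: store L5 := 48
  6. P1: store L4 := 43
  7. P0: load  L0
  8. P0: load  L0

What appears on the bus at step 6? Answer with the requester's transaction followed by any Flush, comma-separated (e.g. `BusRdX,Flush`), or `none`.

[1] P1: store L0 := 56 | P0:I, P1:M(56) | bus: BusRdX
[2] P0: load  L0 | P0:S(56), P1:O(56) | bus: BusRd
[3] P0: load  L3 | P0:E(0), P1:I | bus: BusRd
[4] P0: store L0 := 76 | P0:M(76), P1:I | bus: BusUpgr,Flush
[5] P1: store L5 := 48 | P0:I, P1:M(48) | bus: BusRdX
[6] P1: store L4 := 43 | P0:I, P1:M(43) | bus: BusRdX
[7] P0: load  L0 | P0:M(76), P1:I | bus: none
[8] P0: load  L0 | P0:M(76), P1:I | bus: none

bus = BusRdX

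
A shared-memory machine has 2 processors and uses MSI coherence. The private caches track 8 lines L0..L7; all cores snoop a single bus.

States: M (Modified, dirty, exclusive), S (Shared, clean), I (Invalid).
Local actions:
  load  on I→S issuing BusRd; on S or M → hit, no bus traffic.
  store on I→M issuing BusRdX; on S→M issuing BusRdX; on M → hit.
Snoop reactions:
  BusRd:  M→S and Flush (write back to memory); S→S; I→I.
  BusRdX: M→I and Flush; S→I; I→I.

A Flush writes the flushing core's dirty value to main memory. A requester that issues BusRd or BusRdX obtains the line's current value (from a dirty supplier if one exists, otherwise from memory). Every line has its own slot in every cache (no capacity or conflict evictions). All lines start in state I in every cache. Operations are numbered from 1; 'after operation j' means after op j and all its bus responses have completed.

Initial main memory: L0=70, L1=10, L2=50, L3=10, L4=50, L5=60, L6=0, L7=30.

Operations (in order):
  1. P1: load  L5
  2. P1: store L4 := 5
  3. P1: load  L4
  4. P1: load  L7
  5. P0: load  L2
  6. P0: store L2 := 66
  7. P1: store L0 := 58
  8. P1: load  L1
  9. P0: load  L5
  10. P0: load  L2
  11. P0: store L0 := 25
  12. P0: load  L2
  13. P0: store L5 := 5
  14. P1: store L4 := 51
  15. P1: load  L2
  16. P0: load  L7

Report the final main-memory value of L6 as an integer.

[1] P1: load  L5 | P0:I, P1:S(60) | bus: BusRd
[2] P1: store L4 := 5 | P0:I, P1:M(5) | bus: BusRdX
[3] P1: load  L4 | P0:I, P1:M(5) | bus: none
[4] P1: load  L7 | P0:I, P1:S(30) | bus: BusRd
[5] P0: load  L2 | P0:S(50), P1:I | bus: BusRd
[6] P0: store L2 := 66 | P0:M(66), P1:I | bus: BusRdX
[7] P1: store L0 := 58 | P0:I, P1:M(58) | bus: BusRdX
[8] P1: load  L1 | P0:I, P1:S(10) | bus: BusRd
[9] P0: load  L5 | P0:S(60), P1:S(60) | bus: BusRd
[10] P0: load  L2 | P0:M(66), P1:I | bus: none
[11] P0: store L0 := 25 | P0:M(25), P1:I | bus: BusRdX,Flush
[12] P0: load  L2 | P0:M(66), P1:I | bus: none
[13] P0: store L5 := 5 | P0:M(5), P1:I | bus: BusRdX
[14] P1: store L4 := 51 | P0:I, P1:M(51) | bus: none
[15] P1: load  L2 | P0:S(66), P1:S(66) | bus: BusRd,Flush
[16] P0: load  L7 | P0:S(30), P1:S(30) | bus: BusRd

memory[L6] = 0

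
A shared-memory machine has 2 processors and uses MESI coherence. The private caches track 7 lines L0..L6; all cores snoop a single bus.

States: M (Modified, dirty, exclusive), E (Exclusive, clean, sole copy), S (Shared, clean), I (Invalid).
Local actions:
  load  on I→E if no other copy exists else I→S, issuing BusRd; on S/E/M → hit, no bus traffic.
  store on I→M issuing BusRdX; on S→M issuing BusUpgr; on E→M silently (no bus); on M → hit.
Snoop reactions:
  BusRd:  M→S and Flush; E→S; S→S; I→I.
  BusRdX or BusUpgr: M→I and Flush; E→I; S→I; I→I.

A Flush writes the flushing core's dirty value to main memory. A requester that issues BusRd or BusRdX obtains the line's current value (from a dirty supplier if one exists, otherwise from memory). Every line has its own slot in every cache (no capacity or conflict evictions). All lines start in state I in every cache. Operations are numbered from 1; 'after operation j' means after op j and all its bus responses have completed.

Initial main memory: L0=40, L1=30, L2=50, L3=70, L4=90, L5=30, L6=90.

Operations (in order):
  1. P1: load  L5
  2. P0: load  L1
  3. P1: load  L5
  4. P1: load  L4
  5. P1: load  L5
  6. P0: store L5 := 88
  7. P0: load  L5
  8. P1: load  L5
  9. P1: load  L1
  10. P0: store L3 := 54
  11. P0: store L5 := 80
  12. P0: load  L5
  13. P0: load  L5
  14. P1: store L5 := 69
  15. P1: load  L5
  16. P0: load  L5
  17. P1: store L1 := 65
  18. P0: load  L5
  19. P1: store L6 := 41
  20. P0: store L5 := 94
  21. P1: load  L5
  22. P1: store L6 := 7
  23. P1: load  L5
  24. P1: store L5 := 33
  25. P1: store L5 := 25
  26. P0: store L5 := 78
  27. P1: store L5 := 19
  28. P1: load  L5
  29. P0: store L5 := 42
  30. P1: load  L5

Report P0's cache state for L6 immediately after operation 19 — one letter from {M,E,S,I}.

state = I

[1] P1: load  L5 | P0:I, P1:E(30) | bus: BusRd
[2] P0: load  L1 | P0:E(30), P1:I | bus: BusRd
[3] P1: load  L5 | P0:I, P1:E(30) | bus: none
[4] P1: load  L4 | P0:I, P1:E(90) | bus: BusRd
[5] P1: load  L5 | P0:I, P1:E(30) | bus: none
[6] P0: store L5 := 88 | P0:M(88), P1:I | bus: BusRdX
[7] P0: load  L5 | P0:M(88), P1:I | bus: none
[8] P1: load  L5 | P0:S(88), P1:S(88) | bus: BusRd,Flush
[9] P1: load  L1 | P0:S(30), P1:S(30) | bus: BusRd
[10] P0: store L3 := 54 | P0:M(54), P1:I | bus: BusRdX
[11] P0: store L5 := 80 | P0:M(80), P1:I | bus: BusUpgr
[12] P0: load  L5 | P0:M(80), P1:I | bus: none
[13] P0: load  L5 | P0:M(80), P1:I | bus: none
[14] P1: store L5 := 69 | P0:I, P1:M(69) | bus: BusRdX,Flush
[15] P1: load  L5 | P0:I, P1:M(69) | bus: none
[16] P0: load  L5 | P0:S(69), P1:S(69) | bus: BusRd,Flush
[17] P1: store L1 := 65 | P0:I, P1:M(65) | bus: BusUpgr
[18] P0: load  L5 | P0:S(69), P1:S(69) | bus: none
[19] P1: store L6 := 41 | P0:I, P1:M(41) | bus: BusRdX
[20] P0: store L5 := 94 | P0:M(94), P1:I | bus: BusUpgr
[21] P1: load  L5 | P0:S(94), P1:S(94) | bus: BusRd,Flush
[22] P1: store L6 := 7 | P0:I, P1:M(7) | bus: none
[23] P1: load  L5 | P0:S(94), P1:S(94) | bus: none
[24] P1: store L5 := 33 | P0:I, P1:M(33) | bus: BusUpgr
[25] P1: store L5 := 25 | P0:I, P1:M(25) | bus: none
[26] P0: store L5 := 78 | P0:M(78), P1:I | bus: BusRdX,Flush
[27] P1: store L5 := 19 | P0:I, P1:M(19) | bus: BusRdX,Flush
[28] P1: load  L5 | P0:I, P1:M(19) | bus: none
[29] P0: store L5 := 42 | P0:M(42), P1:I | bus: BusRdX,Flush
[30] P1: load  L5 | P0:S(42), P1:S(42) | bus: BusRd,Flush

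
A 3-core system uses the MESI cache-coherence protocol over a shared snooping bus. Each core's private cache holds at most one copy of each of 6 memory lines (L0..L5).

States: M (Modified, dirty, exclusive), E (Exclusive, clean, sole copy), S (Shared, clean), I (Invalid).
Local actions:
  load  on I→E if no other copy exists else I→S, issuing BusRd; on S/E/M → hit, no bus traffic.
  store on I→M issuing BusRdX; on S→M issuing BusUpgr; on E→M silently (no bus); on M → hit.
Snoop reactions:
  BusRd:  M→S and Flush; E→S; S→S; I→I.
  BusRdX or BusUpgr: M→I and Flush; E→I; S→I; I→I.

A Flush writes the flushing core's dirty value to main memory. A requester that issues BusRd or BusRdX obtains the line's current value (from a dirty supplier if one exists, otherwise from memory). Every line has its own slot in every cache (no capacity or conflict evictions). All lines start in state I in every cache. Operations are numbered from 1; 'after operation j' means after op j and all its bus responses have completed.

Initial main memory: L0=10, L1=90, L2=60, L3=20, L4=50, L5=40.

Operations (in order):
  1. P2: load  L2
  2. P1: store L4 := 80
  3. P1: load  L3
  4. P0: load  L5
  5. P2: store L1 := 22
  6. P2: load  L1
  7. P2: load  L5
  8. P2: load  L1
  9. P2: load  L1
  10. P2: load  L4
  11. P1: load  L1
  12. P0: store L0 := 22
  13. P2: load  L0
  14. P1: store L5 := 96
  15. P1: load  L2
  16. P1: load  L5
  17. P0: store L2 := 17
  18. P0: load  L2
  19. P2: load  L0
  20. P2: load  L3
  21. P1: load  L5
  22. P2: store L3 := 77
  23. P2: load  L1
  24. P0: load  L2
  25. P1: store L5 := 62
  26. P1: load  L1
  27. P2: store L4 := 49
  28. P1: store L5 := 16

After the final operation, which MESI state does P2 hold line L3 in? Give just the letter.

step 1: P2: load  L2  ⟶  IIE  (L2)  txn=BusRd  M[L2]=60
step 2: P1: store L4 := 80  ⟶  IMI  (L4)  txn=BusRdX  M[L4]=50
step 3: P1: load  L3  ⟶  IEI  (L3)  txn=BusRd  M[L3]=20
step 4: P0: load  L5  ⟶  EII  (L5)  txn=BusRd  M[L5]=40
step 5: P2: store L1 := 22  ⟶  IIM  (L1)  txn=BusRdX  M[L1]=90
step 6: P2: load  L1  ⟶  IIM  (L1)  txn=∅  M[L1]=90
step 7: P2: load  L5  ⟶  SIS  (L5)  txn=BusRd  M[L5]=40
step 8: P2: load  L1  ⟶  IIM  (L1)  txn=∅  M[L1]=90
step 9: P2: load  L1  ⟶  IIM  (L1)  txn=∅  M[L1]=90
step 10: P2: load  L4  ⟶  ISS  (L4)  txn=BusRd+Flush  M[L4]=80
step 11: P1: load  L1  ⟶  ISS  (L1)  txn=BusRd+Flush  M[L1]=22
step 12: P0: store L0 := 22  ⟶  MII  (L0)  txn=BusRdX  M[L0]=10
step 13: P2: load  L0  ⟶  SIS  (L0)  txn=BusRd+Flush  M[L0]=22
step 14: P1: store L5 := 96  ⟶  IMI  (L5)  txn=BusRdX  M[L5]=40
step 15: P1: load  L2  ⟶  ISS  (L2)  txn=BusRd  M[L2]=60
step 16: P1: load  L5  ⟶  IMI  (L5)  txn=∅  M[L5]=40
step 17: P0: store L2 := 17  ⟶  MII  (L2)  txn=BusRdX  M[L2]=60
step 18: P0: load  L2  ⟶  MII  (L2)  txn=∅  M[L2]=60
step 19: P2: load  L0  ⟶  SIS  (L0)  txn=∅  M[L0]=22
step 20: P2: load  L3  ⟶  ISS  (L3)  txn=BusRd  M[L3]=20
step 21: P1: load  L5  ⟶  IMI  (L5)  txn=∅  M[L5]=40
step 22: P2: store L3 := 77  ⟶  IIM  (L3)  txn=BusUpgr  M[L3]=20
step 23: P2: load  L1  ⟶  ISS  (L1)  txn=∅  M[L1]=22
step 24: P0: load  L2  ⟶  MII  (L2)  txn=∅  M[L2]=60
step 25: P1: store L5 := 62  ⟶  IMI  (L5)  txn=∅  M[L5]=40
step 26: P1: load  L1  ⟶  ISS  (L1)  txn=∅  M[L1]=22
step 27: P2: store L4 := 49  ⟶  IIM  (L4)  txn=BusUpgr  M[L4]=80
step 28: P1: store L5 := 16  ⟶  IMI  (L5)  txn=∅  M[L5]=40

state = M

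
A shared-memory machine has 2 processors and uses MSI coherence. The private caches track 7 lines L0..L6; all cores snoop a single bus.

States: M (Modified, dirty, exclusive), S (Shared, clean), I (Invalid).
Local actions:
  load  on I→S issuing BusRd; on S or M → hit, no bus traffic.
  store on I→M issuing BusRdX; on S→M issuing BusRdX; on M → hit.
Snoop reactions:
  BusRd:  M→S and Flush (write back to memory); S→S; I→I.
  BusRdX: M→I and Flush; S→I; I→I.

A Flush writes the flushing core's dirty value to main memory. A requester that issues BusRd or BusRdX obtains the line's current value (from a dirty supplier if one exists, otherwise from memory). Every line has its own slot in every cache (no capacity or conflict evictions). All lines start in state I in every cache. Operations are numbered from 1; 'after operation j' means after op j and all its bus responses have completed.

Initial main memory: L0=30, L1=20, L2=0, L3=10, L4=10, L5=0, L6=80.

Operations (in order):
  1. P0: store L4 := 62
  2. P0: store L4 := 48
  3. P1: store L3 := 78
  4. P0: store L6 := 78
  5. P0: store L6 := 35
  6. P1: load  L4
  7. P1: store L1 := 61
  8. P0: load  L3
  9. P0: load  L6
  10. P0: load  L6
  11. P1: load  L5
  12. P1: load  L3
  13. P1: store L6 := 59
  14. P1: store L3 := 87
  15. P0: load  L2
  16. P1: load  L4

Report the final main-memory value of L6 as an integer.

1. P0: store L4 := 62  bus=[BusRdX]  L4: P0=M P1=I  mem[L4]=10
2. P0: store L4 := 48  bus=[-]  L4: P0=M P1=I  mem[L4]=10
3. P1: store L3 := 78  bus=[BusRdX]  L3: P0=I P1=M  mem[L3]=10
4. P0: store L6 := 78  bus=[BusRdX]  L6: P0=M P1=I  mem[L6]=80
5. P0: store L6 := 35  bus=[-]  L6: P0=M P1=I  mem[L6]=80
6. P1: load  L4  bus=[BusRd,Flush]  L4: P0=S P1=S  mem[L4]=48
7. P1: store L1 := 61  bus=[BusRdX]  L1: P0=I P1=M  mem[L1]=20
8. P0: load  L3  bus=[BusRd,Flush]  L3: P0=S P1=S  mem[L3]=78
9. P0: load  L6  bus=[-]  L6: P0=M P1=I  mem[L6]=80
10. P0: load  L6  bus=[-]  L6: P0=M P1=I  mem[L6]=80
11. P1: load  L5  bus=[BusRd]  L5: P0=I P1=S  mem[L5]=0
12. P1: load  L3  bus=[-]  L3: P0=S P1=S  mem[L3]=78
13. P1: store L6 := 59  bus=[BusRdX,Flush]  L6: P0=I P1=M  mem[L6]=35
14. P1: store L3 := 87  bus=[BusRdX]  L3: P0=I P1=M  mem[L3]=78
15. P0: load  L2  bus=[BusRd]  L2: P0=S P1=I  mem[L2]=0
16. P1: load  L4  bus=[-]  L4: P0=S P1=S  mem[L4]=48

memory[L6] = 35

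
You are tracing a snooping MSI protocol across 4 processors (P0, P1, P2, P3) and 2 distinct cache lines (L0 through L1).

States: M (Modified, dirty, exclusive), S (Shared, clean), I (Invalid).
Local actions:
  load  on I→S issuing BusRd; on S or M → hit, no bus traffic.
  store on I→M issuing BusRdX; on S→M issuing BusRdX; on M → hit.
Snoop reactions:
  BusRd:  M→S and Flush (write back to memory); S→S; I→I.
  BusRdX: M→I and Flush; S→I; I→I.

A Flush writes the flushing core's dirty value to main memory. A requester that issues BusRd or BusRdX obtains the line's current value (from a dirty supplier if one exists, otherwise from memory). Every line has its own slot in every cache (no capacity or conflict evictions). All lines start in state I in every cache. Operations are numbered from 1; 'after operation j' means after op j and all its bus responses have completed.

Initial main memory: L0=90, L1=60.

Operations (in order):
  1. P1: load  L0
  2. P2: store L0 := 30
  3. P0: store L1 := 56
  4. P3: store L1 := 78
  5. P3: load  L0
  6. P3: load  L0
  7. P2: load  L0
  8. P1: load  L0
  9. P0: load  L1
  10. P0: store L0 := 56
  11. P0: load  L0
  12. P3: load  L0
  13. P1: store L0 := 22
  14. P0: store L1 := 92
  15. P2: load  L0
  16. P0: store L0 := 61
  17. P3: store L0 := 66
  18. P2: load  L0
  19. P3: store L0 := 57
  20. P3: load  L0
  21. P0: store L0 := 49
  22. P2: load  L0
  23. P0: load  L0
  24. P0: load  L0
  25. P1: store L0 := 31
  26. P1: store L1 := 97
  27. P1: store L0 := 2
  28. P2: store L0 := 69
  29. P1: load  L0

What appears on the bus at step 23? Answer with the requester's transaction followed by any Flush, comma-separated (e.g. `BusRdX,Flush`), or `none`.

bus = none

1. P1: load  L0  bus=[BusRd]  L0: P0=I P1=S P2=I P3=I  mem[L0]=90
2. P2: store L0 := 30  bus=[BusRdX]  L0: P0=I P1=I P2=M P3=I  mem[L0]=90
3. P0: store L1 := 56  bus=[BusRdX]  L1: P0=M P1=I P2=I P3=I  mem[L1]=60
4. P3: store L1 := 78  bus=[BusRdX,Flush]  L1: P0=I P1=I P2=I P3=M  mem[L1]=56
5. P3: load  L0  bus=[BusRd,Flush]  L0: P0=I P1=I P2=S P3=S  mem[L0]=30
6. P3: load  L0  bus=[-]  L0: P0=I P1=I P2=S P3=S  mem[L0]=30
7. P2: load  L0  bus=[-]  L0: P0=I P1=I P2=S P3=S  mem[L0]=30
8. P1: load  L0  bus=[BusRd]  L0: P0=I P1=S P2=S P3=S  mem[L0]=30
9. P0: load  L1  bus=[BusRd,Flush]  L1: P0=S P1=I P2=I P3=S  mem[L1]=78
10. P0: store L0 := 56  bus=[BusRdX]  L0: P0=M P1=I P2=I P3=I  mem[L0]=30
11. P0: load  L0  bus=[-]  L0: P0=M P1=I P2=I P3=I  mem[L0]=30
12. P3: load  L0  bus=[BusRd,Flush]  L0: P0=S P1=I P2=I P3=S  mem[L0]=56
13. P1: store L0 := 22  bus=[BusRdX]  L0: P0=I P1=M P2=I P3=I  mem[L0]=56
14. P0: store L1 := 92  bus=[BusRdX]  L1: P0=M P1=I P2=I P3=I  mem[L1]=78
15. P2: load  L0  bus=[BusRd,Flush]  L0: P0=I P1=S P2=S P3=I  mem[L0]=22
16. P0: store L0 := 61  bus=[BusRdX]  L0: P0=M P1=I P2=I P3=I  mem[L0]=22
17. P3: store L0 := 66  bus=[BusRdX,Flush]  L0: P0=I P1=I P2=I P3=M  mem[L0]=61
18. P2: load  L0  bus=[BusRd,Flush]  L0: P0=I P1=I P2=S P3=S  mem[L0]=66
19. P3: store L0 := 57  bus=[BusRdX]  L0: P0=I P1=I P2=I P3=M  mem[L0]=66
20. P3: load  L0  bus=[-]  L0: P0=I P1=I P2=I P3=M  mem[L0]=66
21. P0: store L0 := 49  bus=[BusRdX,Flush]  L0: P0=M P1=I P2=I P3=I  mem[L0]=57
22. P2: load  L0  bus=[BusRd,Flush]  L0: P0=S P1=I P2=S P3=I  mem[L0]=49
23. P0: load  L0  bus=[-]  L0: P0=S P1=I P2=S P3=I  mem[L0]=49
24. P0: load  L0  bus=[-]  L0: P0=S P1=I P2=S P3=I  mem[L0]=49
25. P1: store L0 := 31  bus=[BusRdX]  L0: P0=I P1=M P2=I P3=I  mem[L0]=49
26. P1: store L1 := 97  bus=[BusRdX,Flush]  L1: P0=I P1=M P2=I P3=I  mem[L1]=92
27. P1: store L0 := 2  bus=[-]  L0: P0=I P1=M P2=I P3=I  mem[L0]=49
28. P2: store L0 := 69  bus=[BusRdX,Flush]  L0: P0=I P1=I P2=M P3=I  mem[L0]=2
29. P1: load  L0  bus=[BusRd,Flush]  L0: P0=I P1=S P2=S P3=I  mem[L0]=69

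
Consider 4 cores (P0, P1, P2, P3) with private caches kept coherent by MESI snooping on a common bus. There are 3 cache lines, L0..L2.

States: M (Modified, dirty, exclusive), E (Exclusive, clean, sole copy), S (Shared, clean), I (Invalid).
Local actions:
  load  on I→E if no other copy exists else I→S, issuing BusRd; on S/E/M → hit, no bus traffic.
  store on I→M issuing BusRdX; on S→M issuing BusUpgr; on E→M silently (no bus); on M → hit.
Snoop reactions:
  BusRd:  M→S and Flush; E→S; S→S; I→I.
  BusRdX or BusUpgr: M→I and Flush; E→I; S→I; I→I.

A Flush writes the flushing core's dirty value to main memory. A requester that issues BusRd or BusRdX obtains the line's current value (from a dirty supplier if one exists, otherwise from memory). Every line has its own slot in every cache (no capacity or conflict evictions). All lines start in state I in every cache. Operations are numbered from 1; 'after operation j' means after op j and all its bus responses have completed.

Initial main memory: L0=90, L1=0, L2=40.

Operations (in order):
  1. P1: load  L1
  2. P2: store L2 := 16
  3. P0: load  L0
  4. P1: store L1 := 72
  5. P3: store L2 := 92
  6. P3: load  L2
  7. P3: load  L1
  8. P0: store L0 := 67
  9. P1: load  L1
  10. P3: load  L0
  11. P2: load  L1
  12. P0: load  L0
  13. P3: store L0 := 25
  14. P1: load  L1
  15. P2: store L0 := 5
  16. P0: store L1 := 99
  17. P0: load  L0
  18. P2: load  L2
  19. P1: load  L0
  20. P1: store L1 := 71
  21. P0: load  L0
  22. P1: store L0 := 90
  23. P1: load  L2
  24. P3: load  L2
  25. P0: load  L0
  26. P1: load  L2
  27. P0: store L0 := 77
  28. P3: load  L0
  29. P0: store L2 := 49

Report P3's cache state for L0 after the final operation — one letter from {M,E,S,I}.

  op1 P1: load  L1 → I/E/I/I on L1; bus BusRd; mem=0
  op2 P2: store L2 := 16 → I/I/M/I on L2; bus BusRdX; mem=40
  op3 P0: load  L0 → E/I/I/I on L0; bus BusRd; mem=90
  op4 P1: store L1 := 72 → I/M/I/I on L1; bus (none); mem=0
  op5 P3: store L2 := 92 → I/I/I/M on L2; bus BusRdX Flush; mem=16
  op6 P3: load  L2 → I/I/I/M on L2; bus (none); mem=16
  op7 P3: load  L1 → I/S/I/S on L1; bus BusRd Flush; mem=72
  op8 P0: store L0 := 67 → M/I/I/I on L0; bus (none); mem=90
  op9 P1: load  L1 → I/S/I/S on L1; bus (none); mem=72
  op10 P3: load  L0 → S/I/I/S on L0; bus BusRd Flush; mem=67
  op11 P2: load  L1 → I/S/S/S on L1; bus BusRd; mem=72
  op12 P0: load  L0 → S/I/I/S on L0; bus (none); mem=67
  op13 P3: store L0 := 25 → I/I/I/M on L0; bus BusUpgr; mem=67
  op14 P1: load  L1 → I/S/S/S on L1; bus (none); mem=72
  op15 P2: store L0 := 5 → I/I/M/I on L0; bus BusRdX Flush; mem=25
  op16 P0: store L1 := 99 → M/I/I/I on L1; bus BusRdX; mem=72
  op17 P0: load  L0 → S/I/S/I on L0; bus BusRd Flush; mem=5
  op18 P2: load  L2 → I/I/S/S on L2; bus BusRd Flush; mem=92
  op19 P1: load  L0 → S/S/S/I on L0; bus BusRd; mem=5
  op20 P1: store L1 := 71 → I/M/I/I on L1; bus BusRdX Flush; mem=99
  op21 P0: load  L0 → S/S/S/I on L0; bus (none); mem=5
  op22 P1: store L0 := 90 → I/M/I/I on L0; bus BusUpgr; mem=5
  op23 P1: load  L2 → I/S/S/S on L2; bus BusRd; mem=92
  op24 P3: load  L2 → I/S/S/S on L2; bus (none); mem=92
  op25 P0: load  L0 → S/S/I/I on L0; bus BusRd Flush; mem=90
  op26 P1: load  L2 → I/S/S/S on L2; bus (none); mem=92
  op27 P0: store L0 := 77 → M/I/I/I on L0; bus BusUpgr; mem=90
  op28 P3: load  L0 → S/I/I/S on L0; bus BusRd Flush; mem=77
  op29 P0: store L2 := 49 → M/I/I/I on L2; bus BusRdX; mem=92

state = S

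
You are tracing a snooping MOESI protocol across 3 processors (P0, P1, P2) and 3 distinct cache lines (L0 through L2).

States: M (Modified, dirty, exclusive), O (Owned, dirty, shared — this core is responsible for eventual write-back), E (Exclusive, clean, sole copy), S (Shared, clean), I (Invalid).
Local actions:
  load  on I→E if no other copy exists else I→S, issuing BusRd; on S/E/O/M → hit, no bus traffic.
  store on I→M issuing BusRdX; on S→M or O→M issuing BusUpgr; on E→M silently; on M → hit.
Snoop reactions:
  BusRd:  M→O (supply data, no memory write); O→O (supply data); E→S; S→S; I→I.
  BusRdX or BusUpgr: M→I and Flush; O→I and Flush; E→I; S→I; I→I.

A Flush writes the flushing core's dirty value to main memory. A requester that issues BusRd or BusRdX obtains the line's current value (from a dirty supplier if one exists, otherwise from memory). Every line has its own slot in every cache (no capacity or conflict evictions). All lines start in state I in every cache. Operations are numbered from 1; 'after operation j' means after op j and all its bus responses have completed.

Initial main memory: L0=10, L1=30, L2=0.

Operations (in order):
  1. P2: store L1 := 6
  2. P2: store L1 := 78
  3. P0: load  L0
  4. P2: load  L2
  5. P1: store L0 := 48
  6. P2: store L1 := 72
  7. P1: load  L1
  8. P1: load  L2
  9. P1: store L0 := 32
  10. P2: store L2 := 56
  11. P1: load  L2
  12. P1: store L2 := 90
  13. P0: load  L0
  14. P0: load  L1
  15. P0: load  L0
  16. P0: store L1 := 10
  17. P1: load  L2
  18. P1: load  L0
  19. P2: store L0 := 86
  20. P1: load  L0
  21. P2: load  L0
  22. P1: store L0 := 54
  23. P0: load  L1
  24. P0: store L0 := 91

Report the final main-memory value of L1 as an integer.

memory[L1] = 72

[1] P2: store L1 := 6 | P0:I, P1:I, P2:M(6) | bus: BusRdX
[2] P2: store L1 := 78 | P0:I, P1:I, P2:M(78) | bus: none
[3] P0: load  L0 | P0:E(10), P1:I, P2:I | bus: BusRd
[4] P2: load  L2 | P0:I, P1:I, P2:E(0) | bus: BusRd
[5] P1: store L0 := 48 | P0:I, P1:M(48), P2:I | bus: BusRdX
[6] P2: store L1 := 72 | P0:I, P1:I, P2:M(72) | bus: none
[7] P1: load  L1 | P0:I, P1:S(72), P2:O(72) | bus: BusRd
[8] P1: load  L2 | P0:I, P1:S(0), P2:S(0) | bus: BusRd
[9] P1: store L0 := 32 | P0:I, P1:M(32), P2:I | bus: none
[10] P2: store L2 := 56 | P0:I, P1:I, P2:M(56) | bus: BusUpgr
[11] P1: load  L2 | P0:I, P1:S(56), P2:O(56) | bus: BusRd
[12] P1: store L2 := 90 | P0:I, P1:M(90), P2:I | bus: BusUpgr,Flush
[13] P0: load  L0 | P0:S(32), P1:O(32), P2:I | bus: BusRd
[14] P0: load  L1 | P0:S(72), P1:S(72), P2:O(72) | bus: BusRd
[15] P0: load  L0 | P0:S(32), P1:O(32), P2:I | bus: none
[16] P0: store L1 := 10 | P0:M(10), P1:I, P2:I | bus: BusUpgr,Flush
[17] P1: load  L2 | P0:I, P1:M(90), P2:I | bus: none
[18] P1: load  L0 | P0:S(32), P1:O(32), P2:I | bus: none
[19] P2: store L0 := 86 | P0:I, P1:I, P2:M(86) | bus: BusRdX,Flush
[20] P1: load  L0 | P0:I, P1:S(86), P2:O(86) | bus: BusRd
[21] P2: load  L0 | P0:I, P1:S(86), P2:O(86) | bus: none
[22] P1: store L0 := 54 | P0:I, P1:M(54), P2:I | bus: BusUpgr,Flush
[23] P0: load  L1 | P0:M(10), P1:I, P2:I | bus: none
[24] P0: store L0 := 91 | P0:M(91), P1:I, P2:I | bus: BusRdX,Flush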